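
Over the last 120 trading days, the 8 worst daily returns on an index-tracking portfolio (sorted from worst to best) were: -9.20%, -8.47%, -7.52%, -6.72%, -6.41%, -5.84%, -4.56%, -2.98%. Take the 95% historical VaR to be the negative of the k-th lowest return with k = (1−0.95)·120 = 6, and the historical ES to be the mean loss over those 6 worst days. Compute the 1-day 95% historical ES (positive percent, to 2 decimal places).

7.36%

The 6 worst returns sum to -44.16%.
ES = −(-44.16%) / 6 = 7.36%.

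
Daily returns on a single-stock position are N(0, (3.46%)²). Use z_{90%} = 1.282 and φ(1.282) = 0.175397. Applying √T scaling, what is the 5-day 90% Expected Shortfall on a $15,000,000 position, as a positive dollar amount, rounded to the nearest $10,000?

σ_{5d} = 3.46% × √5 = 7.737%.
ES multiplier = φ(z)/(1−α) = 0.175397/0.1 = 1.754.
ES = 7.737% × 1.754 = 13.571%; on $15,000,000: $2,035,650.

$2,040,000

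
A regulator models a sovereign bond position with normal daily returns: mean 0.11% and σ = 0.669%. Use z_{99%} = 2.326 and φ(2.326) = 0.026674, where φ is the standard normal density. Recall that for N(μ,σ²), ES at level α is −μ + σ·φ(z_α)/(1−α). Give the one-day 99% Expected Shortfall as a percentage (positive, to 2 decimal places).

Tail multiplier: φ(z)/(1−α) = 0.026674 / 0.01 = 2.667.
ES = −(0.11%) + 0.669% × 2.667 = 1.674%.

1.67%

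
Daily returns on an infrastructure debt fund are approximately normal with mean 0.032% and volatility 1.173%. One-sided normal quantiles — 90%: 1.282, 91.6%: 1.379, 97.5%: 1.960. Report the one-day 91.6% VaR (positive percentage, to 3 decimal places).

VaR = −μ + z·σ = −(0.032%) + 1.379 × 1.173% = 1.586%.

1.586%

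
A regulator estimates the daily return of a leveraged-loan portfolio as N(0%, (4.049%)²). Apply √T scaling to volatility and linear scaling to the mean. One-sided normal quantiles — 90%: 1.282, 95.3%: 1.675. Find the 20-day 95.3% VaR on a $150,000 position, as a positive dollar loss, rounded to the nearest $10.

$45,500

σ_{20d} = 4.049% × √20 = 18.108%.
VaR = 1.675 × 18.108% = 30.331%.
On $150,000: 0.30331 × $150,000 = $45,496.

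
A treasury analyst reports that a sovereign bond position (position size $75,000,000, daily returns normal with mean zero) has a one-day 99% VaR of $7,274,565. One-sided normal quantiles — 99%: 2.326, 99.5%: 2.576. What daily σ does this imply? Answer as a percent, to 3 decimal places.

VaR as a fraction: $7,274,565 / $75,000,000 = 9.699%.
σ = VaR / z = 9.699% / 2.326 = 4.170%.

4.170%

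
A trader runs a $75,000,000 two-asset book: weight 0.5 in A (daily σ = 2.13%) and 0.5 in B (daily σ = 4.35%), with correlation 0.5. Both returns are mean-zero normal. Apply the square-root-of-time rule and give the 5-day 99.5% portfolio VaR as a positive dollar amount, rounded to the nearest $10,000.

$12,360,000

σ_p = √(0.5²·2.13² + 0.5²·4.35² + 2·0.5·0.5·0.5·2.13·4.35) = 2.860%.
σ_{5d} = 2.860% × √5 = 6.395%.
z(99.5%) = 2.576.
VaR = 2.576 × 6.395% = 16.474%; on $75,000,000 that is $12,355,500.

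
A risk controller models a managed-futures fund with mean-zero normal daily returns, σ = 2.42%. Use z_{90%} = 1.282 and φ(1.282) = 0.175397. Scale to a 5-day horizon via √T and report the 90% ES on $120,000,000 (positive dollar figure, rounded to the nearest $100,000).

$11,400,000

σ_{5d} = 2.42% × √5 = 5.411%.
ES multiplier = φ(z)/(1−α) = 0.175397/0.1 = 1.754.
ES = 5.411% × 1.754 = 9.491%; on $120,000,000: $11,389,200.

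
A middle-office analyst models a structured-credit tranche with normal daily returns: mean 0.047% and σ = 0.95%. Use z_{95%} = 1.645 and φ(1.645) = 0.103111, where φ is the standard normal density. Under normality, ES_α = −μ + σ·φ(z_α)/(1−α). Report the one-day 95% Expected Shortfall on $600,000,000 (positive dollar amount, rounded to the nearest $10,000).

$11,470,000

Tail multiplier: φ(z)/(1−α) = 0.103111 / 0.05 = 2.062.
ES = −(0.047%) + 0.95% × 2.062 = 1.912%.
On $600,000,000: 0.01912 × $600,000,000 = $11,472,000.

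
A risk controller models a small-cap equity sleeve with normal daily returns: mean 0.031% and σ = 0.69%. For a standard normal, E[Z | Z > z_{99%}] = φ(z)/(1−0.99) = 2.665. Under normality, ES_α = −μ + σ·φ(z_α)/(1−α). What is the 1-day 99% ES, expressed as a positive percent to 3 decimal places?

1.808%

ES = −(0.031%) + 0.69% × 2.665 = 1.808%.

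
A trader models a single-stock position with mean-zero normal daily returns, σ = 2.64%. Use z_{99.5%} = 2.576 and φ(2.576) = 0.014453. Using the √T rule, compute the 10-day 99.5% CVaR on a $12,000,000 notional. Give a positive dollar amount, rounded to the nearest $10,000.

σ_{10d} = 2.64% × √10 = 8.348%.
ES multiplier = φ(z)/(1−α) = 0.014453/0.005 = 2.891.
ES = 8.348% × 2.891 = 24.134%; on $12,000,000: $2,896,080.

$2,900,000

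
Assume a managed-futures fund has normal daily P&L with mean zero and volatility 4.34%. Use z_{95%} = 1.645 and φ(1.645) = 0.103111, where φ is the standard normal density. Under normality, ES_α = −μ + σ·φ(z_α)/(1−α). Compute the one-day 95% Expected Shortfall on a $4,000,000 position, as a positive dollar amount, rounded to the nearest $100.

Tail multiplier: φ(z)/(1−α) = 0.103111 / 0.05 = 2.062.
ES = 4.34% × 2.062 = 8.949%.
On $4,000,000: 0.08949 × $4,000,000 = $357,960.

$358,000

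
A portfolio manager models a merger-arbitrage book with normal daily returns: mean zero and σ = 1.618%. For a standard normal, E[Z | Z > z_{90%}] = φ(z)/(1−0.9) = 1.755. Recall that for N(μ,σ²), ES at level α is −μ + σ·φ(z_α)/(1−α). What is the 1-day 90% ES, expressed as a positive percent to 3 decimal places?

2.840%

ES = 1.618% × 1.755 = 2.840%.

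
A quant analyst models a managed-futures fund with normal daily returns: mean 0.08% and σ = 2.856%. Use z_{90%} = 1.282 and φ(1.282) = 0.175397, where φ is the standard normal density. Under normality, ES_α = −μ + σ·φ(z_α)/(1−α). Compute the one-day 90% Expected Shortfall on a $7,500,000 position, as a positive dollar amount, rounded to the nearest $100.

Tail multiplier: φ(z)/(1−α) = 0.175397 / 0.1 = 1.754.
ES = −(0.08%) + 2.856% × 1.754 = 4.929%.
On $7,500,000: 0.04929 × $7,500,000 = $369,675.

$369,700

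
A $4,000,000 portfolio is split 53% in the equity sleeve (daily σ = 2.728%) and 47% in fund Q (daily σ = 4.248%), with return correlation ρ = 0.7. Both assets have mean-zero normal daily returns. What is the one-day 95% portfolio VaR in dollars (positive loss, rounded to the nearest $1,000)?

$209,000

σ_p² = 0.53²·2.728² + 0.47²·4.248² + 2·0.7·0.53·0.47·2.728·4.248 = 10.1181 (%²).
σ_p = √10.1181 = 3.181%.
At 95%, z = 1.645.
VaR = 1.645 × 3.181% = 5.233%; on $4,000,000 that is $209,320.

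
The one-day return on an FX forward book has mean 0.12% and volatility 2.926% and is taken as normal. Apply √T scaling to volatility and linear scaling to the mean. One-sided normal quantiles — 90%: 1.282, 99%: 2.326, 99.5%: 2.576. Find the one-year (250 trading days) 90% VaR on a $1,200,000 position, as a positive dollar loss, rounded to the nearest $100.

σ_{250d} = 2.926% × √250 = 46.264%; μ_{250d} = 250 × 0.12% = 30.000%.
VaR = −(30.000%) + 1.282 × 46.264% = 29.310%.
On $1,200,000: 0.29310 × $1,200,000 = $351,720.

$351,700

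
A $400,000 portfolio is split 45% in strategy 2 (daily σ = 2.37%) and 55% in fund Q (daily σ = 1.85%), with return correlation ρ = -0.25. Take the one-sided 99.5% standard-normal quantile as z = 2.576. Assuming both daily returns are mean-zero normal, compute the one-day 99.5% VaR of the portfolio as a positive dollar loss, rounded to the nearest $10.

σ_p² = 0.45²·2.37² + 0.55²·1.85² + 2·-0.25·0.45·0.55·2.37·1.85 = 1.6301 (%²).
σ_p = √1.6301 = 1.277%.
VaR = 2.576 × 1.277% = 3.290%; on $400,000 that is $13,160.

$13,160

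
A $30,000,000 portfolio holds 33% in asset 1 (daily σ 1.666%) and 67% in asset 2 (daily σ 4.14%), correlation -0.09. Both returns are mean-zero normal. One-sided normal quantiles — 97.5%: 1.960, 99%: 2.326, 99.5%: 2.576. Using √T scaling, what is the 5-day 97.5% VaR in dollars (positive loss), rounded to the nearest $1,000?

σ_p = √(0.33²·1.666² + 0.67²·4.14² + 2·-0.09·0.33·0.67·1.666·4.14) = 2.779%.
σ_{5d} = 2.779% × √5 = 6.214%.
VaR = 1.960 × 6.214% = 12.179%; on $30,000,000 that is $3,653,700.

$3,654,000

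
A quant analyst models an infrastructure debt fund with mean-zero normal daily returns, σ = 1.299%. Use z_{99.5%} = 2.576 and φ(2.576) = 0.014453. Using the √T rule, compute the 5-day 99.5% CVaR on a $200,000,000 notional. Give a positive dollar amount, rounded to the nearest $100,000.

σ_{5d} = 1.299% × √5 = 2.905%.
ES multiplier = φ(z)/(1−α) = 0.014453/0.005 = 2.891.
ES = 2.905% × 2.891 = 8.398%; on $200,000,000: $16,796,000.

$16,800,000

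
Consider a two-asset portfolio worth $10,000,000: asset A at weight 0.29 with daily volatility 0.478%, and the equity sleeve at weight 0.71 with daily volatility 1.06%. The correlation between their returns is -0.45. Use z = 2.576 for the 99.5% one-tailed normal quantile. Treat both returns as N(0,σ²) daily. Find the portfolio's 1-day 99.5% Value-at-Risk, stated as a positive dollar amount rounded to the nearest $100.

σ_p² = 0.29²·0.478² + 0.71²·1.06² + 2·-0.45·0.29·0.71·0.478·1.06 = 0.4917 (%²).
σ_p = √0.4917 = 0.701%.
VaR = 2.576 × 0.701% = 1.806%; on $10,000,000 that is $180,600.

$180,600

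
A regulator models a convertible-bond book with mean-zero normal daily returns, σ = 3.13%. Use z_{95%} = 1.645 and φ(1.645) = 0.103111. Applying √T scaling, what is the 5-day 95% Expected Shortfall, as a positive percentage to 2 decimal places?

14.43%

σ_{5d} = 3.13% × √5 = 6.999%.
ES multiplier = φ(z)/(1−α) = 0.103111/0.05 = 2.062.
ES = 6.999% × 2.062 = 14.432%.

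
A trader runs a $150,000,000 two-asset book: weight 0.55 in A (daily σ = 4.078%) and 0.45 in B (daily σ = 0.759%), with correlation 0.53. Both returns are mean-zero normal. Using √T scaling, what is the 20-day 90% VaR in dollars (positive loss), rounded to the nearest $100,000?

$21,000,000

σ_p = √(0.55²·4.078² + 0.45²·0.759² + 2·0.53·0.55·0.45·4.078·0.759) = 2.441%.
σ_{20d} = 2.441% × √20 = 10.916%.
z(90%) = 1.282.
VaR = 1.282 × 10.916% = 13.994%; on $150,000,000 that is $20,991,000.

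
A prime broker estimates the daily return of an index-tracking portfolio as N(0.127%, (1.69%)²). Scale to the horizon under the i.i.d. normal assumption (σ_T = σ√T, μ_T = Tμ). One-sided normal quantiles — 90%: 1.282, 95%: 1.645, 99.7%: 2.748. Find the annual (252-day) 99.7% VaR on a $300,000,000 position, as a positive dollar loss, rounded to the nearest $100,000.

σ_{252d} = 1.69% × √252 = 26.828%; μ_{252d} = 252 × 0.127% = 32.004%.
VaR = −(32.004%) + 2.748 × 26.828% = 41.719%.
On $300,000,000: 0.41719 × $300,000,000 = $125,157,000.

$125,200,000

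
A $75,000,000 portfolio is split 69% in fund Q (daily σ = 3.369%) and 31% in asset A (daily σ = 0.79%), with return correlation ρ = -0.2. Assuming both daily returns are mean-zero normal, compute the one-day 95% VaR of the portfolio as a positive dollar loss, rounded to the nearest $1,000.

σ_p² = 0.69²·3.369² + 0.31²·0.79² + 2·-0.2·0.69·0.31·3.369·0.79 = 5.2361 (%²).
σ_p = √5.2361 = 2.288%.
At 95%, z = 1.645.
VaR = 1.645 × 2.288% = 3.764%; on $75,000,000 that is $2,823,000.

$2,823,000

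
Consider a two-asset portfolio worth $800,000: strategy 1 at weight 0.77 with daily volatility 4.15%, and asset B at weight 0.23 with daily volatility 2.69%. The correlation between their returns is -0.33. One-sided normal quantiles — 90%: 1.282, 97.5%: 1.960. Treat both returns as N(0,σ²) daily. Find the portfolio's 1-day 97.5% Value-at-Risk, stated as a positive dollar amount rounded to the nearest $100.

σ_p² = 0.77²·4.15² + 0.23²·2.69² + 2·-0.33·0.77·0.23·4.15·2.69 = 9.2892 (%²).
σ_p = √9.2892 = 3.048%.
VaR = 1.960 × 3.048% = 5.974%; on $800,000 that is $47,792.

$47,800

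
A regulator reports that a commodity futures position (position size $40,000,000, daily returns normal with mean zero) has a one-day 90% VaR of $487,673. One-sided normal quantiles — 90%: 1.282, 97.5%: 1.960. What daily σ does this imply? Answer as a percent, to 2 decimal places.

VaR as a fraction: $487,673 / $40,000,000 = 1.219%.
σ = VaR / z = 1.219% / 1.282 = 0.951%.

0.95%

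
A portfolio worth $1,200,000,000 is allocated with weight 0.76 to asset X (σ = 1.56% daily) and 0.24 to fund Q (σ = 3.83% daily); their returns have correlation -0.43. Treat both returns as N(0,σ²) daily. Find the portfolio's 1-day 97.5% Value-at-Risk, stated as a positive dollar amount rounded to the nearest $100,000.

$27,000,000

σ_p² = 0.76²·1.56² + 0.24²·3.83² + 2·-0.43·0.76·0.24·1.56·3.83 = 1.3133 (%²).
σ_p = √1.3133 = 1.146%.
At 97.5%, z = 1.960.
VaR = 1.960 × 1.146% = 2.246%; on $1,200,000,000 that is $26,952,000.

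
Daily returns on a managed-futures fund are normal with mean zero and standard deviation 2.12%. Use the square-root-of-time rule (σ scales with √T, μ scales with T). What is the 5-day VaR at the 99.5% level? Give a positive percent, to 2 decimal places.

At 99.5%, z = 2.576.
σ_{5d} = 2.12% × √5 = 4.740%.
VaR = 2.576 × 4.740% = 12.210%.

12.21%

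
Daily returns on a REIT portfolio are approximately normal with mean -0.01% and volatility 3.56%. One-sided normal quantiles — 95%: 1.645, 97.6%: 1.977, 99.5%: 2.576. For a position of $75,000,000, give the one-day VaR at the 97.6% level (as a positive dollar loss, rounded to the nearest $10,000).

VaR = −μ + z·σ = −(-0.01%) + 1.977 × 3.56% = 7.048%.
On $75,000,000: 0.07048 × $75,000,000 = $5,286,000.

$5,290,000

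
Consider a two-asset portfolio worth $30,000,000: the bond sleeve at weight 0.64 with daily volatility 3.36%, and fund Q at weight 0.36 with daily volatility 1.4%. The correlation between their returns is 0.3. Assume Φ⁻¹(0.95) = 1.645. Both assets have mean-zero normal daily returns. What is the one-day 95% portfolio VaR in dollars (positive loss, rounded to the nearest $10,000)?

$1,160,000

σ_p² = 0.64²·3.36² + 0.36²·1.4² + 2·0.3·0.64·0.36·3.36·1.4 = 5.5285 (%²).
σ_p = √5.5285 = 2.351%.
VaR = 1.645 × 2.351% = 3.867%; on $30,000,000 that is $1,160,100.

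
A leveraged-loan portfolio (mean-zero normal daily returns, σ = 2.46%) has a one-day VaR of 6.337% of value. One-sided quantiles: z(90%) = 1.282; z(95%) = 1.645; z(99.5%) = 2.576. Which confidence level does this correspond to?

99.5%

Implied z = VaR/σ = 6.337 / 2.46 = 2.576.
This matches z(99.5%) = 2.576.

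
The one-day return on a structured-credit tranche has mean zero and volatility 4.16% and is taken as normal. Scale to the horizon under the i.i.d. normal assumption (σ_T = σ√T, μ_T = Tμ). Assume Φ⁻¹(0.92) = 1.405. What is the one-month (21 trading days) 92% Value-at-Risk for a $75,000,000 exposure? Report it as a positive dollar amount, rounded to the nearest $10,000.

$20,090,000

σ_{21d} = 4.16% × √21 = 19.064%.
VaR = 1.405 × 19.064% = 26.785%.
On $75,000,000: 0.26785 × $75,000,000 = $20,088,750.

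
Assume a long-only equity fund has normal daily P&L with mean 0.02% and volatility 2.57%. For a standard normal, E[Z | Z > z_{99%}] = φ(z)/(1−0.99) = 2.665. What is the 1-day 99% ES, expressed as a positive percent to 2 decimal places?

6.83%

ES = −(0.02%) + 2.57% × 2.665 = 6.829%.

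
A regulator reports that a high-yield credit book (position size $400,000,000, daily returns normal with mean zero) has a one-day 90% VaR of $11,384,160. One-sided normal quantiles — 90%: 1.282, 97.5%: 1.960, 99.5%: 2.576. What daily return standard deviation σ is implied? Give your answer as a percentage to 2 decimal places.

VaR as a fraction: $11,384,160 / $400,000,000 = 2.846%.
σ = VaR / z = 2.846% / 1.282 = 2.220%.

2.22%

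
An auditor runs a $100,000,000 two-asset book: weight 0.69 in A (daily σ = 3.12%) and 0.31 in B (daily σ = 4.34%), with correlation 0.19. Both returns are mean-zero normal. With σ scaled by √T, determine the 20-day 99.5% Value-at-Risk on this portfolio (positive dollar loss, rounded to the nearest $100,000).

σ_p = √(0.69²·3.12² + 0.31²·4.34² + 2·0.19·0.69·0.31·3.12·4.34) = 2.747%.
σ_{20d} = 2.747% × √20 = 12.285%.
z(99.5%) = 2.576.
VaR = 2.576 × 12.285% = 31.646%; on $100,000,000 that is $31,646,000.

$31,600,000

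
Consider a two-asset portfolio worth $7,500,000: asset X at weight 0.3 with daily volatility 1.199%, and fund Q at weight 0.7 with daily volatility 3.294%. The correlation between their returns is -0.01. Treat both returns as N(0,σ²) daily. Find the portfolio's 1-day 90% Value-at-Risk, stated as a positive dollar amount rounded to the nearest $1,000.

σ_p² = 0.3²·1.199² + 0.7²·3.294² + 2·-0.01·0.3·0.7·1.199·3.294 = 5.4295 (%²).
σ_p = √5.4295 = 2.330%.
At 90%, z = 1.282.
VaR = 1.282 × 2.330% = 2.987%; on $7,500,000 that is $224,025.

$224,000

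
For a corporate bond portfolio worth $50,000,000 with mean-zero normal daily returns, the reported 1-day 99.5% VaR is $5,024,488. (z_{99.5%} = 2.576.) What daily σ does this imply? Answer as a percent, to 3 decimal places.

3.901%

VaR as a fraction: $5,024,488 / $50,000,000 = 10.049%.
σ = VaR / z = 10.049% / 2.576 = 3.901%.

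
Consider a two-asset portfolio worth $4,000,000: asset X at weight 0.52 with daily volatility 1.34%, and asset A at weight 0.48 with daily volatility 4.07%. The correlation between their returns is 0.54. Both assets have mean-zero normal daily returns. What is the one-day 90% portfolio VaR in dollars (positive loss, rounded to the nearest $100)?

$123,200

σ_p² = 0.52²·1.34² + 0.48²·4.07² + 2·0.54·0.52·0.48·1.34·4.07 = 5.7723 (%²).
σ_p = √5.7723 = 2.403%.
At 90%, z = 1.282.
VaR = 1.282 × 2.403% = 3.081%; on $4,000,000 that is $123,240.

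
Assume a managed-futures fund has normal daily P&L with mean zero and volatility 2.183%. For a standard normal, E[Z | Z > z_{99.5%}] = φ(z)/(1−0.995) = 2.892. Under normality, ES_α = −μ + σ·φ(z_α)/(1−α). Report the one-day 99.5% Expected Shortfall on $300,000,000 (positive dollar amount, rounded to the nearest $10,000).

$18,940,000

ES = 2.183% × 2.892 = 6.313%.
On $300,000,000: 0.06313 × $300,000,000 = $18,939,000.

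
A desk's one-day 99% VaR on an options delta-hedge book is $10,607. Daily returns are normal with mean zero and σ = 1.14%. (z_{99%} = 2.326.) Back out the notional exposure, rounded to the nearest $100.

$400,000

VaR as a fraction of value: z·σ = 2.326 × 1.14% = 2.65164%.
Position = $10,607 / 0.0265164 = $400,017.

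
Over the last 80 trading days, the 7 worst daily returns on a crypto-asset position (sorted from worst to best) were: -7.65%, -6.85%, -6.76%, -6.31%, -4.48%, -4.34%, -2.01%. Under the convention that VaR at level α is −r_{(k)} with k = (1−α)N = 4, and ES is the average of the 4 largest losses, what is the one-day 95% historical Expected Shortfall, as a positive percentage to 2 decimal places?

The 4 worst returns sum to -27.57%.
ES = −(-27.57%) / 4 = 6.8925% ≈ 6.89%.

6.89%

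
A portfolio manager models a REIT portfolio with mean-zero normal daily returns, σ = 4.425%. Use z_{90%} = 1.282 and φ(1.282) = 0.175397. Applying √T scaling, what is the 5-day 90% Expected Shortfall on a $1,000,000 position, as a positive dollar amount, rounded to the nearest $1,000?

$174,000

σ_{5d} = 4.425% × √5 = 9.895%.
ES multiplier = φ(z)/(1−α) = 0.175397/0.1 = 1.754.
ES = 9.895% × 1.754 = 17.356%; on $1,000,000: $173,560.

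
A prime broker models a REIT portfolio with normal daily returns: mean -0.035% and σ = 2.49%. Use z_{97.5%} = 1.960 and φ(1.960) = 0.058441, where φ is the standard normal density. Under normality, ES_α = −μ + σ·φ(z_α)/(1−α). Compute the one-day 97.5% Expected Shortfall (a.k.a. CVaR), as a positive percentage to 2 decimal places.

5.86%

Tail multiplier: φ(z)/(1−α) = 0.058441 / 0.025 = 2.338.
ES = −(-0.035%) + 2.49% × 2.338 = 5.857%.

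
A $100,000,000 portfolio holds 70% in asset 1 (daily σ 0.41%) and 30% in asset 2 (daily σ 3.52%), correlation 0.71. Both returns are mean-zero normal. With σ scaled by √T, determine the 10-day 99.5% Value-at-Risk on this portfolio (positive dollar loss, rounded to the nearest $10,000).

σ_p = √(0.7²·0.41² + 0.3²·3.52² + 2·0.71·0.7·0.3·0.41·3.52) = 1.276%.
σ_{10d} = 1.276% × √10 = 4.035%.
z(99.5%) = 2.576.
VaR = 2.576 × 4.035% = 10.394%; on $100,000,000 that is $10,394,000.

$10,390,000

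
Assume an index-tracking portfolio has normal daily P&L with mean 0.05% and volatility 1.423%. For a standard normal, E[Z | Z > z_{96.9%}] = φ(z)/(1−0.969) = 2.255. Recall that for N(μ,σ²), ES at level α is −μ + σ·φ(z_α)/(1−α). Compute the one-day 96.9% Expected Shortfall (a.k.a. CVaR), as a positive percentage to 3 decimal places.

3.159%

ES = −(0.05%) + 1.423% × 2.255 = 3.159%.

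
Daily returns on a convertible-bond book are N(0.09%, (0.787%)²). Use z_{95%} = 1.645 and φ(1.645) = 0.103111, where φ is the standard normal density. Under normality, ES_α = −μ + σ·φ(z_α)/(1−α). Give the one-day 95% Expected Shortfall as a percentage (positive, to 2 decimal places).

Tail multiplier: φ(z)/(1−α) = 0.103111 / 0.05 = 2.062.
ES = −(0.09%) + 0.787% × 2.062 = 1.533%.

1.53%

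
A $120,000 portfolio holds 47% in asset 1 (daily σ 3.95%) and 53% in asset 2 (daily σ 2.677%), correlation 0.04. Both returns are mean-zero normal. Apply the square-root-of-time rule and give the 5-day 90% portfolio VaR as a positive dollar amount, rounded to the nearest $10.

σ_p = √(0.47²·3.95² + 0.53²·2.677² + 2·0.04·0.47·0.53·3.95·2.677) = 2.381%.
σ_{5d} = 2.381% × √5 = 5.324%.
z(90%) = 1.282.
VaR = 1.282 × 5.324% = 6.825%; on $120,000 that is $8,190.

$8,190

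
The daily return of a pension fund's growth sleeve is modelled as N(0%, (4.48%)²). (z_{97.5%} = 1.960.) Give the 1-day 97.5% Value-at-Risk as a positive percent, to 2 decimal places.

VaR = z·σ = 1.960 × 4.48% = 8.781%.

8.78%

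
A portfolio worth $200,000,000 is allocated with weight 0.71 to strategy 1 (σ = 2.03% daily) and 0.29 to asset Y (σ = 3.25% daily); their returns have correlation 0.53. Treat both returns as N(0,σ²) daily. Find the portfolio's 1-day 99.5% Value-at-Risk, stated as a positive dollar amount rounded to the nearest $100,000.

σ_p² = 0.71²·2.03² + 0.29²·3.25² + 2·0.53·0.71·0.29·2.03·3.25 = 4.4056 (%²).
σ_p = √4.4056 = 2.099%.
At 99.5%, z = 2.576.
VaR = 2.576 × 2.099% = 5.407%; on $200,000,000 that is $10,814,000.

$10,800,000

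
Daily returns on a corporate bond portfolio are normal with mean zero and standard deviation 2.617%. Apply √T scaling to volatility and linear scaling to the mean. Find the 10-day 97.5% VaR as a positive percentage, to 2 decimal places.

At 97.5%, z = 1.960.
σ_{10d} = 2.617% × √10 = 8.276%.
VaR = 1.960 × 8.276% = 16.221%.

16.22%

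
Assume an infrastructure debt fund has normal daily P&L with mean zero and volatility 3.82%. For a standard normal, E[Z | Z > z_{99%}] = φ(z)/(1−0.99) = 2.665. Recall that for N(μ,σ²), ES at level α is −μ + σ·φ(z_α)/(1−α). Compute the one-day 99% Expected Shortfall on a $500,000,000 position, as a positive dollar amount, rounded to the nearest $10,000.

$50,900,000

ES = 3.82% × 2.665 = 10.180%.
On $500,000,000: 0.10180 × $500,000,000 = $50,900,000.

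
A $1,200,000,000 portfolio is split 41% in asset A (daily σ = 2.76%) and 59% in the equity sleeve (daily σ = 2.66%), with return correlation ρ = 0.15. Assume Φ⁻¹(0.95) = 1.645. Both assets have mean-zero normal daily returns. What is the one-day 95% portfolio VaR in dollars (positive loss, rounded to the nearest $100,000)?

σ_p² = 0.41²·2.76² + 0.59²·2.66² + 2·0.15·0.41·0.59·2.76·2.66 = 4.2763 (%²).
σ_p = √4.2763 = 2.068%.
VaR = 1.645 × 2.068% = 3.402%; on $1,200,000,000 that is $40,824,000.

$40,800,000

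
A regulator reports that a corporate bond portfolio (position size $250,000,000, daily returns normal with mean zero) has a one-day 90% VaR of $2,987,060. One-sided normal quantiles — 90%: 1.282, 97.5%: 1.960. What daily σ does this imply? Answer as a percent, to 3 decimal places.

VaR as a fraction: $2,987,060 / $250,000,000 = 1.195%.
σ = VaR / z = 1.195% / 1.282 = 0.932%.

0.932%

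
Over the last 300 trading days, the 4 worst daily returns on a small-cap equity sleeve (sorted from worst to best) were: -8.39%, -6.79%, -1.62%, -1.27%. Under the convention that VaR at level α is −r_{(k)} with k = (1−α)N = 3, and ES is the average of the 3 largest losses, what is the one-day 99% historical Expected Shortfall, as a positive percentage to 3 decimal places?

The 3 worst returns sum to -16.80%.
ES = −(-16.80%) / 3 = 5.6% ≈ 5.600%.

5.600%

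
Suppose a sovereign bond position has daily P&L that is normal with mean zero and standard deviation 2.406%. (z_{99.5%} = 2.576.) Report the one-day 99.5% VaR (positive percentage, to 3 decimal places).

6.198%

VaR = z·σ = 2.576 × 2.406% = 6.198%.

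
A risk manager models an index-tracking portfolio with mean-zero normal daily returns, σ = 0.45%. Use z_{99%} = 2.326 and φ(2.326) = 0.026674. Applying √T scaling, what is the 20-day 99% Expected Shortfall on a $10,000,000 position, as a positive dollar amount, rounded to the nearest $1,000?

σ_{20d} = 0.45% × √20 = 2.012%.
ES multiplier = φ(z)/(1−α) = 0.026674/0.01 = 2.667.
ES = 2.012% × 2.667 = 5.366%; on $10,000,000: $536,600.

$537,000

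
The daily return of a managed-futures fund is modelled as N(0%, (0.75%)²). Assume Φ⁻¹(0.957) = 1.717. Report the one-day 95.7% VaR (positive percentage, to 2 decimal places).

VaR = z·σ = 1.717 × 0.75% = 1.288%.

1.29%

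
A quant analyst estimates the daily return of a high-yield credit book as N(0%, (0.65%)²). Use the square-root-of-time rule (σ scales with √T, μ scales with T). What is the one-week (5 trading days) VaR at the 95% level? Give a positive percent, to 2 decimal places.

At 95%, z = 1.645.
σ_{5d} = 0.65% × √5 = 1.453%.
VaR = 1.645 × 1.453% = 2.390%.

2.39%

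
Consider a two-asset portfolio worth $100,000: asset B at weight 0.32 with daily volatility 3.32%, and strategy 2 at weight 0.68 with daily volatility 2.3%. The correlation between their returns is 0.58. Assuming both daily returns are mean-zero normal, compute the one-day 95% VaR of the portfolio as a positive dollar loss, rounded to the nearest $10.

σ_p² = 0.32²·3.32² + 0.68²·2.3² + 2·0.58·0.32·0.68·3.32·2.3 = 5.5022 (%²).
σ_p = √5.5022 = 2.346%.
At 95%, z = 1.645.
VaR = 1.645 × 2.346% = 3.859%; on $100,000 that is $3,859.

$3,860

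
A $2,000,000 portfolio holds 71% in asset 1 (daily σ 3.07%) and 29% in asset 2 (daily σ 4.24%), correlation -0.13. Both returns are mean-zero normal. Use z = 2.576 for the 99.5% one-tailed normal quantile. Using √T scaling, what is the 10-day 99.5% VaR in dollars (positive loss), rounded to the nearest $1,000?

$384,000

σ_p = √(0.71²·3.07² + 0.29²·4.24² + 2·-0.13·0.71·0.29·3.07·4.24) = 2.359%.
σ_{10d} = 2.359% × √10 = 7.460%.
VaR = 2.576 × 7.460% = 19.217%; on $2,000,000 that is $384,340.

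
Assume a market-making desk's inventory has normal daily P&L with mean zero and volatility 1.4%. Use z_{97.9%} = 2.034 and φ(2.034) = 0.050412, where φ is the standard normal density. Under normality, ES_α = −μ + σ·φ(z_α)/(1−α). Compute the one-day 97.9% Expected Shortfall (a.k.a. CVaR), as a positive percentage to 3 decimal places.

3.361%

Tail multiplier: φ(z)/(1−α) = 0.050412 / 0.021 = 2.401.
ES = 1.4% × 2.401 = 3.361%.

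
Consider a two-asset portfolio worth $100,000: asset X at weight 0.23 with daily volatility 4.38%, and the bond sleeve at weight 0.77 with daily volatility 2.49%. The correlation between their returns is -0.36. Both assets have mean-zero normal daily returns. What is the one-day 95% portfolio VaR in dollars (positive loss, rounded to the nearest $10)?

σ_p² = 0.23²·4.38² + 0.77²·2.49² + 2·-0.36·0.23·0.77·4.38·2.49 = 3.3002 (%²).
σ_p = √3.3002 = 1.817%.
At 95%, z = 1.645.
VaR = 1.645 × 1.817% = 2.989%; on $100,000 that is $2,989.

$2,990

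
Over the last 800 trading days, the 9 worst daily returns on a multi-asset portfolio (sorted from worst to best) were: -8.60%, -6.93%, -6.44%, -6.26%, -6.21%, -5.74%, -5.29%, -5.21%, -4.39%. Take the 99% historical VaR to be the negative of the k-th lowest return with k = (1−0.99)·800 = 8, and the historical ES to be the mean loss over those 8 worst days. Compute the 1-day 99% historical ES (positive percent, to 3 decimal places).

The 8 worst returns sum to -50.68%.
ES = −(-50.68%) / 8 = 6.335%.

6.335%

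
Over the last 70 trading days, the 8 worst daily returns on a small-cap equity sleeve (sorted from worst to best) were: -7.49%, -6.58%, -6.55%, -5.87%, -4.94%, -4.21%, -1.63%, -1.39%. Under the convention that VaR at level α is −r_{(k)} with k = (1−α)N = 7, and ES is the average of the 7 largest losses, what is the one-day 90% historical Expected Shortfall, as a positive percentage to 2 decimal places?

The 7 worst returns sum to -37.27%.
ES = −(-37.27%) / 7 = 5.3242…% ≈ 5.32%.

5.32%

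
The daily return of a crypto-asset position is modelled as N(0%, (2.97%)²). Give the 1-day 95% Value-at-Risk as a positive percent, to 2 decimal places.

4.89%

At 95% one-sided, z = 1.645.
VaR = z·σ = 1.645 × 2.97% = 4.886%.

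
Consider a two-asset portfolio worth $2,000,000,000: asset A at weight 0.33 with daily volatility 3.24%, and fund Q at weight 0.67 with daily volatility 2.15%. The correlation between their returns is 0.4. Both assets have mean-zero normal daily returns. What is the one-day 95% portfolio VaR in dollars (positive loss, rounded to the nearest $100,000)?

σ_p² = 0.33²·3.24² + 0.67²·2.15² + 2·0.4·0.33·0.67·3.24·2.15 = 4.4504 (%²).
σ_p = √4.4504 = 2.110%.
At 95%, z = 1.645.
VaR = 1.645 × 2.110% = 3.471%; on $2,000,000,000 that is $69,420,000.

$69,400,000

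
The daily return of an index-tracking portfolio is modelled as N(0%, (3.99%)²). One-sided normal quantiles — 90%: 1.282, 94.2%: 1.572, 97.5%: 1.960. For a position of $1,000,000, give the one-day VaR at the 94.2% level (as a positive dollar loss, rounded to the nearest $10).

$62,720

VaR = z·σ = 1.572 × 3.99% = 6.272%.
On $1,000,000: 0.06272 × $1,000,000 = $62,720.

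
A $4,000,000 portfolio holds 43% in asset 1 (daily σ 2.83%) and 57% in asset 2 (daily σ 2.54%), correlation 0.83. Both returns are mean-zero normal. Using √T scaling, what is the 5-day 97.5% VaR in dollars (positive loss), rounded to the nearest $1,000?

σ_p = √(0.43²·2.83² + 0.57²·2.54² + 2·0.83·0.43·0.57·2.83·2.54) = 2.550%.
σ_{5d} = 2.550% × √5 = 5.702%.
z(97.5%) = 1.960.
VaR = 1.960 × 5.702% = 11.176%; on $4,000,000 that is $447,040.

$447,000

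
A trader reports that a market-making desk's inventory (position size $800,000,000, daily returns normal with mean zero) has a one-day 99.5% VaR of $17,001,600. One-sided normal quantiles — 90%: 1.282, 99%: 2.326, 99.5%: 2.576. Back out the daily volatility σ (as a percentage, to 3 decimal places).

0.825%

VaR as a fraction: $17,001,600 / $800,000,000 = 2.125%.
σ = VaR / z = 2.125% / 2.576 = 0.825%.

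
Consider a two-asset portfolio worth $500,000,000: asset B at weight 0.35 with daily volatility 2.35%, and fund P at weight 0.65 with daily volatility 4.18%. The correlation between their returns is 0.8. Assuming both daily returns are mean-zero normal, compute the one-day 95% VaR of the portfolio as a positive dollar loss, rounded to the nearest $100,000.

$28,100,000

σ_p² = 0.35²·2.35² + 0.65²·4.18² + 2·0.8·0.35·0.65·2.35·4.18 = 11.6342 (%²).
σ_p = √11.6342 = 3.411%.
At 95%, z = 1.645.
VaR = 1.645 × 3.411% = 5.611%; on $500,000,000 that is $28,055,000.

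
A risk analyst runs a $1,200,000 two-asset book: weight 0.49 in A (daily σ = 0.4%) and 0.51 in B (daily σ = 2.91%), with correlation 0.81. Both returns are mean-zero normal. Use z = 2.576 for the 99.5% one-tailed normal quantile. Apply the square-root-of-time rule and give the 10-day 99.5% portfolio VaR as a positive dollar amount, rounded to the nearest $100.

σ_p = √(0.49²·0.4² + 0.51²·2.91² + 2·0.81·0.49·0.51·0.4·2.91) = 1.647%.
σ_{10d} = 1.647% × √10 = 5.208%.
VaR = 2.576 × 5.208% = 13.416%; on $1,200,000 that is $160,992.

$161,000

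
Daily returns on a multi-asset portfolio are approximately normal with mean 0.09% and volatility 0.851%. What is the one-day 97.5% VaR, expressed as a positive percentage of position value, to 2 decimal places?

1.58%

At 97.5% one-sided, z = 1.960.
VaR = −μ + z·σ = −(0.09%) + 1.960 × 0.851% = 1.578%.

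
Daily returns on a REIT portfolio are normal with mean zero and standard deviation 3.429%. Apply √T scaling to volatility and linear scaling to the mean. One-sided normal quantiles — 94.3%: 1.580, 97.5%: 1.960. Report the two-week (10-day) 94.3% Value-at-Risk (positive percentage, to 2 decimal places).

σ_{10d} = 3.429% × √10 = 10.843%.
VaR = 1.580 × 10.843% = 17.132%.

17.13%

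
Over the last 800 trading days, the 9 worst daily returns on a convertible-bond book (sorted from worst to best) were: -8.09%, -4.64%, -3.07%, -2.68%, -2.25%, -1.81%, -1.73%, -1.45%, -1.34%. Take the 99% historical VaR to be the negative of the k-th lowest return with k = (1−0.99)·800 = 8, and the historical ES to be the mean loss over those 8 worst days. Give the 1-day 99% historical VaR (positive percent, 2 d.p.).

1.45%

k = 8; the 8th lowest return is -1.45%, so VaR = 1.45%.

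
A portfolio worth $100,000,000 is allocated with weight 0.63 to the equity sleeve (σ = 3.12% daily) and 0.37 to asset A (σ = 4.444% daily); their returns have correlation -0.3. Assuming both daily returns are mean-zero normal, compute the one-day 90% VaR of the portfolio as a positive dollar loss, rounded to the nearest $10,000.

$2,760,000

σ_p² = 0.63²·3.12² + 0.37²·4.444² + 2·-0.3·0.63·0.37·3.12·4.444 = 4.6280 (%²).
σ_p = √4.6280 = 2.151%.
At 90%, z = 1.282.
VaR = 1.282 × 2.151% = 2.758%; on $100,000,000 that is $2,758,000.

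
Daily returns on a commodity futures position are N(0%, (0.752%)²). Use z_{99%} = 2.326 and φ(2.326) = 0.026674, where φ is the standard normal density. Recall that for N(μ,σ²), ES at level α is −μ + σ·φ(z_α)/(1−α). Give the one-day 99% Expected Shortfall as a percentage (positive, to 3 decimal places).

Tail multiplier: φ(z)/(1−α) = 0.026674 / 0.01 = 2.667.
ES = 0.752% × 2.667 = 2.006%.

2.006%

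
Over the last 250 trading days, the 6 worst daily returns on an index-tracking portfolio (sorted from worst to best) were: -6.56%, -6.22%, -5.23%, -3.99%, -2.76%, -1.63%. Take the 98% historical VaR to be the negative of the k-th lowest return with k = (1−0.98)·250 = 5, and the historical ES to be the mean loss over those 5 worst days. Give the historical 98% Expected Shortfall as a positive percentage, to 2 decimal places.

4.95%

The 5 worst returns sum to -24.76%.
ES = −(-24.76%) / 5 = 4.952% ≈ 4.95%.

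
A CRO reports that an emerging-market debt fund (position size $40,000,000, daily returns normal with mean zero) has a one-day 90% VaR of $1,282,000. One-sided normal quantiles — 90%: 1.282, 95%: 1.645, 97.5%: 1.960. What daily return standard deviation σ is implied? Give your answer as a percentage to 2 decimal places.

VaR as a fraction: $1,282,000 / $40,000,000 = 3.205%.
σ = VaR / z = 3.205% / 1.282 = 2.500%.

2.50%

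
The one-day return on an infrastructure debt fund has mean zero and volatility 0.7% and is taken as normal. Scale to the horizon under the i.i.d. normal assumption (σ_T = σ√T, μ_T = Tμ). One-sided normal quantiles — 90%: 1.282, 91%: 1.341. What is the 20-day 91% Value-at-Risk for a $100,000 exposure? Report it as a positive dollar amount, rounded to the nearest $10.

σ_{20d} = 0.7% × √20 = 3.130%.
VaR = 1.341 × 3.130% = 4.197%.
On $100,000: 0.04197 × $100,000 = $4,197.

$4,200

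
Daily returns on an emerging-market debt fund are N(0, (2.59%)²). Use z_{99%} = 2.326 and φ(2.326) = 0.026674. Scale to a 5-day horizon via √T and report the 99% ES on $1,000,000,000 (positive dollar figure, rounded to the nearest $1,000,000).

$154,000,000

σ_{5d} = 2.59% × √5 = 5.791%.
ES multiplier = φ(z)/(1−α) = 0.026674/0.01 = 2.667.
ES = 5.791% × 2.667 = 15.445%; on $1,000,000,000: $154,450,000.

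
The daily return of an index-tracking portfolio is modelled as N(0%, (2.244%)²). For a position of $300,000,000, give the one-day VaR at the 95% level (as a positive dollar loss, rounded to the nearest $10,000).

$11,070,000

At 95% one-sided, z = 1.645.
VaR = z·σ = 1.645 × 2.244% = 3.691%.
On $300,000,000: 0.03691 × $300,000,000 = $11,073,000.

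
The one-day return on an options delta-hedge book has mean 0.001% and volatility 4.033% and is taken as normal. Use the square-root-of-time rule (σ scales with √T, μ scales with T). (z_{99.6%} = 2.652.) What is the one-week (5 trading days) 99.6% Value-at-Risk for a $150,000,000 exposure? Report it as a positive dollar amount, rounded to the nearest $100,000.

σ_{5d} = 4.033% × √5 = 9.018%; μ_{5d} = 5 × 0.001% = 0.005%.
VaR = −(0.005%) + 2.652 × 9.018% = 23.911%.
On $150,000,000: 0.23911 × $150,000,000 = $35,866,500.

$35,900,000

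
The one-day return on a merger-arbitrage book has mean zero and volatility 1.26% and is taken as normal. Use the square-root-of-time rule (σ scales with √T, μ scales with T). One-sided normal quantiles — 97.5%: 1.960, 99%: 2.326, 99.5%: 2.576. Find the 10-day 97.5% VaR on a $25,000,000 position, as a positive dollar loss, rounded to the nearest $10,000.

$1,950,000

σ_{10d} = 1.26% × √10 = 3.984%.
VaR = 1.960 × 3.984% = 7.809%.
On $25,000,000: 0.07809 × $25,000,000 = $1,952,250.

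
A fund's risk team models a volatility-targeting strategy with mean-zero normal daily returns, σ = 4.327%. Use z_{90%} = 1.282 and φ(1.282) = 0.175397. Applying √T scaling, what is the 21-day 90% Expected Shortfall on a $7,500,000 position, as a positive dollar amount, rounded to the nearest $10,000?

σ_{21d} = 4.327% × √21 = 19.829%.
ES multiplier = φ(z)/(1−α) = 0.175397/0.1 = 1.754.
ES = 19.829% × 1.754 = 34.780%; on $7,500,000: $2,608,500.

$2,610,000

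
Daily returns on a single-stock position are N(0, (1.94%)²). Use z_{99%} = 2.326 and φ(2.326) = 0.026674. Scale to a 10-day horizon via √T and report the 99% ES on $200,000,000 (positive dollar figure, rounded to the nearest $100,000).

$32,700,000

σ_{10d} = 1.94% × √10 = 6.135%.
ES multiplier = φ(z)/(1−α) = 0.026674/0.01 = 2.667.
ES = 6.135% × 2.667 = 16.362%; on $200,000,000: $32,724,000.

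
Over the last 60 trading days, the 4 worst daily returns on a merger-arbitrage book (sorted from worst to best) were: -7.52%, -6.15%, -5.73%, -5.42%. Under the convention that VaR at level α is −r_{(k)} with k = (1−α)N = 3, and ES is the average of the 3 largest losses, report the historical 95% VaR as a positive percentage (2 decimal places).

k = 3; the 3rd lowest return is -5.73%, so VaR = 5.73%.

5.73%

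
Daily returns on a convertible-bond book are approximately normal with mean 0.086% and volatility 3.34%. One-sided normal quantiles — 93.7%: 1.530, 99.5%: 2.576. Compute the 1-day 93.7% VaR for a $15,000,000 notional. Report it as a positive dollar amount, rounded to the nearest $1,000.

VaR = −μ + z·σ = −(0.086%) + 1.530 × 3.34% = 5.024%.
On $15,000,000: 0.05024 × $15,000,000 = $753,600.

$754,000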